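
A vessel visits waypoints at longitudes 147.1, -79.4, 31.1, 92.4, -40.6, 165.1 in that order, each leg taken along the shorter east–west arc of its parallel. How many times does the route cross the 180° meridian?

Leg 1: +147.1° → -79.4°, shortest Δλ = 133.5° (east) — crosses 180°.
Leg 2: -79.4° → +31.1°, shortest Δλ = 110.5° (east) — does not cross 180°.
Leg 3: +31.1° → +92.4°, shortest Δλ = 61.3° (east) — does not cross 180°.
Leg 4: +92.4° → -40.6°, shortest Δλ = -133.0° (west) — does not cross 180°.
Leg 5: -40.6° → +165.1°, shortest Δλ = -154.3° (west) — crosses 180°.
Total crossings: 2.

2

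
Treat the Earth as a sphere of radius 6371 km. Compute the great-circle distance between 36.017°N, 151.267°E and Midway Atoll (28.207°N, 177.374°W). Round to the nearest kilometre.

3063 km

Δλ = -177.374 − 151.267 = -328.641°; wrapped into (−180°, 180°]: 31.359°.
Δφ = 28.207 − 36.017 = -7.810°.
a = sin²(Δφ/2) + cos φ₁ · cos φ₂ · sin²(Δλ/2) = 0.056699.
c = 2·atan2(√a, √(1−a)) = 0.48085 rad → d = 6371·c ≈ 3063.49 km.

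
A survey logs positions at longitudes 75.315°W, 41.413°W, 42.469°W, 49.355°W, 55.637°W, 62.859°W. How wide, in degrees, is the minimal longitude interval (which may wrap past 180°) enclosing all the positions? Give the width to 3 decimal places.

Sort the longitudes: -75.315°, -62.859°, -55.637°, -49.355°, -42.469°, -41.413°.
Eastward gaps between consecutive values (wrapping around): 12.456°, 7.222°, 6.282°, 6.886°, 1.056°, 326.098°.
Largest gap = 326.098° ⇒ minimal covering band is its complement: 360° − 326.098° = 33.902°.
Band runs from -75.315° eastward to -41.413°.

33.902°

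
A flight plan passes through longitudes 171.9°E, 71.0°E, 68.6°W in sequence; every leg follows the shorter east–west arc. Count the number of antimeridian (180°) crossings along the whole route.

0

Leg 1: +171.9° → +71.0°, shortest Δλ = -100.9° (west) — does not cross 180°.
Leg 2: +71.0° → -68.6°, shortest Δλ = -139.6° (west) — does not cross 180°.
Total crossings: 0.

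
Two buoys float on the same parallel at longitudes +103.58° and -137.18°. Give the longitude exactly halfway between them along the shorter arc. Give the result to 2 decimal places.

Signed shortest Δλ from +103.58° to -137.18° is +119.24°.
Midpoint longitude = +103.58° + (+119.24°)/2 = +103.58° + 59.62° = +163.20°.
(The naïve average (+103.58 + -137.18)/2 = -16.8° is on the wrong side of the globe.)

+163.20°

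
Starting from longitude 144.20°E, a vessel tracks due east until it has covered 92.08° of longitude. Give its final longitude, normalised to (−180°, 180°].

Start at +144.20°; shift +92.08° → +236.28°.
+236.28° lies outside (−180°, 180°]; subtract 360° → -123.72°.

123.72°W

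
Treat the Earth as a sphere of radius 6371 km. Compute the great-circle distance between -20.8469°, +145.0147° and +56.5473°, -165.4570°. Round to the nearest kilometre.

9769 km

Δλ = -165.4570 − 145.0147 = -310.4717°; wrapped into (−180°, 180°]: 49.5283°.
Δφ = 56.5473 − -20.8469 = 77.3942°.
a = sin²(Δφ/2) + cos φ₁ · cos φ₂ · sin²(Δλ/2) = 0.481271.
c = 2·atan2(√a, √(1−a)) = 1.53333 rad → d = 6371·c ≈ 9768.84 km.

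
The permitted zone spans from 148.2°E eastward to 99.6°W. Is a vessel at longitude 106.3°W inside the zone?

Band width going east from +148.2° to -99.6°: ((-99.6 − 148.2) mod 360) = 112.2°.
Offset of -106.3° east of the west edge: ((-106.3 − 148.2) mod 360) = 105.5°.
105.5° ≤ 112.2° ⇒ inside.

Yes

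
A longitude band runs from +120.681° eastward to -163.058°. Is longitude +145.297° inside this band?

Yes

Band width going east from +120.681° to -163.058°: ((-163.058 − 120.681) mod 360) = 76.261°.
Offset of +145.297° east of the west edge: ((145.297 − 120.681) mod 360) = 24.616°.
24.616° ≤ 76.261° ⇒ inside.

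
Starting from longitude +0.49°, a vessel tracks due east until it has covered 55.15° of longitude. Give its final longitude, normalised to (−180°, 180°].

Start at +0.49°; shift +55.15° → +55.64°.
+55.64° already lies in (−180°, 180°].

+55.64°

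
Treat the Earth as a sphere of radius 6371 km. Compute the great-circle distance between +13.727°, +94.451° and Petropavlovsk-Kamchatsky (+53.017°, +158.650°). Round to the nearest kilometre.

7077 km

Δλ = 158.650 − 94.451 = 64.199°.
Δφ = 53.017 − 13.727 = 39.290°.
a = sin²(Δφ/2) + cos φ₁ · cos φ₂ · sin²(Δλ/2) = 0.278044.
c = 2·atan2(√a, √(1−a)) = 1.11084 rad → d = 6371·c ≈ 7077.14 km.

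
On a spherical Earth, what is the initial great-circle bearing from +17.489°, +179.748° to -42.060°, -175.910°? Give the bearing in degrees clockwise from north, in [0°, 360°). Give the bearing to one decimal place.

Δλ = -175.910 − 179.748 = -355.658°; wrapped into (−180°, 180°]: 4.342°.
θ = atan2( sin Δλ · cos φ₂ , cos φ₁ · sin φ₂ − sin φ₁ · cos φ₂ · cos Δλ )
  = atan2(0.05621, -0.86142) = 176.267° → normalised to [0°, 360°): 176.267°.

176.3°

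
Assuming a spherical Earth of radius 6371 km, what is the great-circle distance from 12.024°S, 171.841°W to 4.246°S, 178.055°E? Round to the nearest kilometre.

Δλ = 178.055 − -171.841 = 349.896°; wrapped into (−180°, 180°]: -10.104°.
Δφ = -4.246 − -12.024 = 7.778°.
a = sin²(Δφ/2) + cos φ₁ · cos φ₂ · sin²(Δλ/2) = 0.012164.
c = 2·atan2(√a, √(1−a)) = 0.22103 rad → d = 6371·c ≈ 1408.17 km.

1408 km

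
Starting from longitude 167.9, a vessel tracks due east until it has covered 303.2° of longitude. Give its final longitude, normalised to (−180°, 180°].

Start at +167.9°; shift +303.2° → +471.1°.
+471.1° lies outside (−180°, 180°]; subtract 360° → +111.1°.

+111.1°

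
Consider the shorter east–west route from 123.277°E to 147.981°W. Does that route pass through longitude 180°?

Naïve |-147.981 − 123.277| = 271.258° > 180°, so the shorter arc goes the other way round — across 180°.
Signed shortest Δλ = ((-147.981 − 123.277 + 180) mod 360) − 180 = 88.742°.
Going east by 88.742° from +123.277° passes through 180° before reaching -147.981°.

Yes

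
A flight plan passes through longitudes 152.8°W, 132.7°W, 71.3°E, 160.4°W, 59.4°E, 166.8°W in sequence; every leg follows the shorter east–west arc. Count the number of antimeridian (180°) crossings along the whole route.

Leg 1: -152.8° → -132.7°, shortest Δλ = 20.1° (east) — does not cross 180°.
Leg 2: -132.7° → +71.3°, shortest Δλ = -156.0° (west) — crosses 180°.
Leg 3: +71.3° → -160.4°, shortest Δλ = 128.3° (east) — crosses 180°.
Leg 4: -160.4° → +59.4°, shortest Δλ = -140.2° (west) — crosses 180°.
Leg 5: +59.4° → -166.8°, shortest Δλ = 133.8° (east) — crosses 180°.
Total crossings: 4.

4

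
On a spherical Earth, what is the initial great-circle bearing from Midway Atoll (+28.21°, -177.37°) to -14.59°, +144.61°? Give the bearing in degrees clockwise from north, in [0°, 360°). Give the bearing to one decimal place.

Δλ = 144.61 − -177.37 = 321.98°; wrapped into (−180°, 180°]: -38.02°.
θ = atan2( sin Δλ · cos φ₂ , cos φ₁ · sin φ₂ − sin φ₁ · cos φ₂ · cos Δλ )
  = atan2(-0.59607, -0.58237) = -134.334° → normalised to [0°, 360°): 225.666°.

225.7°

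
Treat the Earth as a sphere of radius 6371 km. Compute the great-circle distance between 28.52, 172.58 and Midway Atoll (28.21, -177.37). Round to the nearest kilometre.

984 km

Δλ = -177.37 − 172.58 = -349.95°; wrapped into (−180°, 180°]: 10.05°.
Δφ = 28.21 − 28.52 = -0.31°.
a = sin²(Δφ/2) + cos φ₁ · cos φ₂ · sin²(Δλ/2) = 0.005948.
c = 2·atan2(√a, √(1−a)) = 0.15440 rad → d = 6371·c ≈ 983.66 km.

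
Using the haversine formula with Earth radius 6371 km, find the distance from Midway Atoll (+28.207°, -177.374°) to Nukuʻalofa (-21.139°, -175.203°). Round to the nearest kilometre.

Δλ = -175.203 − -177.374 = 2.171°.
Δφ = -21.139 − 28.207 = -49.346°.
a = sin²(Δφ/2) + cos φ₁ · cos φ₂ · sin²(Δλ/2) = 0.174550.
c = 2·atan2(√a, √(1−a)) = 0.86203 rad → d = 6371·c ≈ 5491.98 km.

5492 km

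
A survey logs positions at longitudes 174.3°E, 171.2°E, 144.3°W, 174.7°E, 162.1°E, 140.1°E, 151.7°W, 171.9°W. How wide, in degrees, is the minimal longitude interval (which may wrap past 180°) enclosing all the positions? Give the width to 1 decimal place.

75.6°

Sort the longitudes: -171.9°, -151.7°, -144.3°, +140.1°, +162.1°, +171.2°, +174.3°, +174.7°.
Eastward gaps between consecutive values (wrapping around): 20.2°, 7.4°, 284.4°, 22.0°, 9.1°, 3.1°, 0.4°, 13.4°.
Largest gap = 284.4° ⇒ minimal covering band is its complement: 360° − 284.4° = 75.6°.
Band runs from +140.1° eastward to -144.3°, crossing the antimeridian.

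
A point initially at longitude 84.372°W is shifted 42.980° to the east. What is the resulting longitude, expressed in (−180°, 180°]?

Start at -84.372°; shift +42.980° → -41.392°.
-41.392° already lies in (−180°, 180°].

41.392°W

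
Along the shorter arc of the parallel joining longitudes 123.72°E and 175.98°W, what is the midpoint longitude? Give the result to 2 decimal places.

153.87°E

Signed shortest Δλ from +123.72° to -175.98° is +60.30°.
Midpoint longitude = +123.72° + (+60.30°)/2 = +123.72° + 30.15° = +153.87°.
(The naïve average (+123.72 + -175.98)/2 = -26.13° is on the wrong side of the globe.)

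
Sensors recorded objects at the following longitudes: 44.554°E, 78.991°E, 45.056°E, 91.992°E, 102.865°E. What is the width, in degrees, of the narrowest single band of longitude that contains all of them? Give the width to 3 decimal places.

Sort the longitudes: +44.554°, +45.056°, +78.991°, +91.992°, +102.865°.
Eastward gaps between consecutive values (wrapping around): 0.502°, 33.935°, 13.001°, 10.873°, 301.689°.
Largest gap = 301.689° ⇒ minimal covering band is its complement: 360° − 301.689° = 58.311°.
Band runs from +44.554° eastward to +102.865°.

58.311°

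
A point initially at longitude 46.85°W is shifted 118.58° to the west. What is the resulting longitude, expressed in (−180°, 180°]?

Start at -46.85°; shift −118.58° → -165.43°.
-165.43° already lies in (−180°, 180°].

165.43°W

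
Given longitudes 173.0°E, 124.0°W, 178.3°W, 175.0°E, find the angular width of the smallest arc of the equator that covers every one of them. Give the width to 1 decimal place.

Sort the longitudes: -178.3°, -124.0°, +173.0°, +175.0°.
Eastward gaps between consecutive values (wrapping around): 54.3°, 297.0°, 2.0°, 6.7°.
Largest gap = 297.0° ⇒ minimal covering band is its complement: 360° − 297.0° = 63.0°.
Band runs from +173.0° eastward to -124.0°, crossing the antimeridian.

63.0°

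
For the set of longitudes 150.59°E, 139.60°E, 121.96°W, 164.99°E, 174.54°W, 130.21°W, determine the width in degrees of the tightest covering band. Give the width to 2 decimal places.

Sort the longitudes: -174.54°, -130.21°, -121.96°, +139.60°, +150.59°, +164.99°.
Eastward gaps between consecutive values (wrapping around): 44.33°, 8.25°, 261.56°, 10.99°, 14.40°, 20.47°.
Largest gap = 261.56° ⇒ minimal covering band is its complement: 360° − 261.56° = 98.44°.
Band runs from +139.60° eastward to -121.96°, crossing the antimeridian.

98.44°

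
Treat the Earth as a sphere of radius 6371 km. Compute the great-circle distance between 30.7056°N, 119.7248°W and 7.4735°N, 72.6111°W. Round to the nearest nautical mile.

2985 nmi

Δλ = -72.6111 − -119.7248 = 47.1137°.
Δφ = 7.4735 − 30.7056 = -23.2321°.
a = sin²(Δφ/2) + cos φ₁ · cos φ₂ · sin²(Δλ/2) = 0.176710.
c = 2·atan2(√a, √(1−a)) = 0.86770 rad → d = 6371·c ≈ 5528.14 km ≈ 2984.96 nmi.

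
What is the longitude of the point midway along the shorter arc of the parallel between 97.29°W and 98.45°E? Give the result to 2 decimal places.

179.42°W

Signed shortest Δλ from -97.29° to +98.45° is -164.26°.
Midpoint longitude = -97.29° + (-164.26°)/2 = -97.29° − 82.13° = -179.42°.
(The naïve average (-97.29 + +98.45)/2 = 0.58° is on the wrong side of the globe.)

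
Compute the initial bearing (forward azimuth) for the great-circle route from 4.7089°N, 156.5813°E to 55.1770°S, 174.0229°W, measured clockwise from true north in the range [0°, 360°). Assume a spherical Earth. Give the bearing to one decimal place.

Δλ = -174.0229 − 156.5813 = -330.6042°; wrapped into (−180°, 180°]: 29.3958°.
θ = atan2( sin Δλ · cos φ₂ , cos φ₁ · sin φ₂ − sin φ₁ · cos φ₂ · cos Δλ )
  = atan2(0.28029, -0.85899) = 161.928° → normalised to [0°, 360°): 161.928°.

161.9°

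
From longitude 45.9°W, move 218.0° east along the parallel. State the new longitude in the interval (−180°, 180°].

Start at -45.9°; shift +218.0° → +172.1°.
+172.1° already lies in (−180°, 180°].

172.1°E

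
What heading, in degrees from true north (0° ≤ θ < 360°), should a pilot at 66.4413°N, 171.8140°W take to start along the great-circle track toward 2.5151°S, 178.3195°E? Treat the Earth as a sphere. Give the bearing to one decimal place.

Δλ = 178.3195 − -171.8140 = 350.1335°; wrapped into (−180°, 180°]: -9.8665°.
θ = atan2( sin Δλ · cos φ₂ , cos φ₁ · sin φ₂ − sin φ₁ · cos φ₂ · cos Δλ )
  = atan2(-0.17119, -0.91976) = -169.457° → normalised to [0°, 360°): 190.543°.

190.5°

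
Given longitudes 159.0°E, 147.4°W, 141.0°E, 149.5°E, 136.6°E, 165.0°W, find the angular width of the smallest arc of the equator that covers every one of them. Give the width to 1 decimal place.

Sort the longitudes: -165.0°, -147.4°, +136.6°, +141.0°, +149.5°, +159.0°.
Eastward gaps between consecutive values (wrapping around): 17.6°, 284.0°, 4.4°, 8.5°, 9.5°, 36.0°.
Largest gap = 284.0° ⇒ minimal covering band is its complement: 360° − 284.0° = 76.0°.
Band runs from +136.6° eastward to -147.4°, crossing the antimeridian.

76.0°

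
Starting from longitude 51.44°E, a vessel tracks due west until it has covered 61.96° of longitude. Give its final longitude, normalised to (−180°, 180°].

Start at +51.44°; shift −61.96° → -10.52°.
-10.52° already lies in (−180°, 180°].

10.52°W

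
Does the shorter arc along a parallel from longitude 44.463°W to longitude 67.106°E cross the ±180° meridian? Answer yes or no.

No

Signed shortest Δλ = ((67.106 − -44.463 + 180) mod 360) − 180 = 111.569°.
Going east by 111.569° from -44.463° reaches +67.106° without touching 180°.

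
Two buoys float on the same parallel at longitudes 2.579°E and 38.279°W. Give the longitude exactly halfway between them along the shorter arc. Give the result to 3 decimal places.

17.850°W

Signed shortest Δλ from +2.579° to -38.279° is -40.858°.
Midpoint longitude = +2.579° + (-40.858°)/2 = +2.579° − 20.429° = -17.850°.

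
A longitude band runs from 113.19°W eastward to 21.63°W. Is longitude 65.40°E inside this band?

Band width going east from -113.19° to -21.63°: ((-21.63 − -113.19) mod 360) = 91.56°.
Offset of +65.40° east of the west edge: ((65.40 − -113.19) mod 360) = 178.59°.
178.59° > 91.56° ⇒ outside.

No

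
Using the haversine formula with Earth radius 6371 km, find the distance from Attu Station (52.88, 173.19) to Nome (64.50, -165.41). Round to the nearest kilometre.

1771 km

Δλ = -165.41 − 173.19 = -338.60°; wrapped into (−180°, 180°]: 21.40°.
Δφ = 64.50 − 52.88 = 11.62°.
a = sin²(Δφ/2) + cos φ₁ · cos φ₂ · sin²(Δλ/2) = 0.019204.
c = 2·atan2(√a, √(1−a)) = 0.27805 rad → d = 6371·c ≈ 1771.45 km.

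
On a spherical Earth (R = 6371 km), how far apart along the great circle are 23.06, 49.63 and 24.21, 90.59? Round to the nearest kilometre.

Δλ = 90.59 − 49.63 = 40.96°.
Δφ = 24.21 − 23.06 = 1.15°.
a = sin²(Δφ/2) + cos φ₁ · cos φ₂ · sin²(Δλ/2) = 0.102829.
c = 2·atan2(√a, √(1−a)) = 0.65287 rad → d = 6371·c ≈ 4159.45 km.

4159 km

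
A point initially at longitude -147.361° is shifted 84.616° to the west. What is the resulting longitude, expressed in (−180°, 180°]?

+128.023°

Start at -147.361°; shift −84.616° → -231.977°.
-231.977° lies outside (−180°, 180°]; add 360° → +128.023°.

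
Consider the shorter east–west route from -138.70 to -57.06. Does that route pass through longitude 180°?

Signed shortest Δλ = ((-57.06 − -138.70 + 180) mod 360) − 180 = 81.64°.
Going east by 81.64° from -138.70° reaches -57.06° without touching 180°.

No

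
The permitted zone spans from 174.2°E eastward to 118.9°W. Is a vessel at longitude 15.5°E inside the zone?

No

Band width going east from +174.2° to -118.9°: ((-118.9 − 174.2) mod 360) = 66.9°.
Offset of +15.5° east of the west edge: ((15.5 − 174.2) mod 360) = 201.3°.
201.3° > 66.9° ⇒ outside.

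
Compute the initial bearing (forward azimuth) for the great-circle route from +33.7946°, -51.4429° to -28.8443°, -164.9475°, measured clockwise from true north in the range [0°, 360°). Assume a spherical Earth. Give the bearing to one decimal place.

255.6°

Δλ = -164.9475 − -51.4429 = -113.5046°.
θ = atan2( sin Δλ · cos φ₂ , cos φ₁ · sin φ₂ − sin φ₁ · cos φ₂ · cos Δλ )
  = atan2(-0.80326, -0.20661) = -104.425° → normalised to [0°, 360°): 255.575°.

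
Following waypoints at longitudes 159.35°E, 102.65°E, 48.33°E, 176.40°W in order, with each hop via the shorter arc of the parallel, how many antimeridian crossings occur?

1

Leg 1: +159.35° → +102.65°, shortest Δλ = -56.7° (west) — does not cross 180°.
Leg 2: +102.65° → +48.33°, shortest Δλ = -54.32° (west) — does not cross 180°.
Leg 3: +48.33° → -176.40°, shortest Δλ = 135.27° (east) — crosses 180°.
Total crossings: 1.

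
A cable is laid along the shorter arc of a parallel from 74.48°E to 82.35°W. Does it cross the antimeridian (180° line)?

No

Signed shortest Δλ = ((-82.35 − 74.48 + 180) mod 360) − 180 = -156.83°.
Going west by 156.83° from +74.48° reaches -82.35° without touching 180°.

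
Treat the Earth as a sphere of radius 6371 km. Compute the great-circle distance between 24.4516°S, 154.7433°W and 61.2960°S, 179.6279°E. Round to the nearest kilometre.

4534 km

Δλ = 179.6279 − -154.7433 = 334.3712°; wrapped into (−180°, 180°]: -25.6288°.
Δφ = -61.2960 − -24.4516 = -36.8444°.
a = sin²(Δφ/2) + cos φ₁ · cos φ₂ · sin²(Δλ/2) = 0.121374.
c = 2·atan2(√a, √(1−a)) = 0.71170 rad → d = 6371·c ≈ 4534.24 km.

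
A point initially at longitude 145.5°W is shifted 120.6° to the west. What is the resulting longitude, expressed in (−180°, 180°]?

93.9°E

Start at -145.5°; shift −120.6° → -266.1°.
-266.1° lies outside (−180°, 180°]; add 360° → +93.9°.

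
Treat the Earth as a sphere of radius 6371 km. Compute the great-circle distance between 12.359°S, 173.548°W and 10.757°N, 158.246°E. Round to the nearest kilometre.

4038 km

Δλ = 158.246 − -173.548 = 331.794°; wrapped into (−180°, 180°]: -28.206°.
Δφ = 10.757 − -12.359 = 23.116°.
a = sin²(Δφ/2) + cos φ₁ · cos φ₂ · sin²(Δλ/2) = 0.097122.
c = 2·atan2(√a, √(1−a)) = 0.63385 rad → d = 6371·c ≈ 4038.23 km.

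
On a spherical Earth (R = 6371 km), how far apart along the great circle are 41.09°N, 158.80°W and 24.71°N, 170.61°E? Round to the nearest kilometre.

Δλ = 170.61 − -158.80 = 329.41°; wrapped into (−180°, 180°]: -30.59°.
Δφ = 24.71 − 41.09 = -16.38°.
a = sin²(Δφ/2) + cos φ₁ · cos φ₂ · sin²(Δλ/2) = 0.067936.
c = 2·atan2(√a, √(1−a)) = 0.52738 rad → d = 6371·c ≈ 3359.95 km.

3360 km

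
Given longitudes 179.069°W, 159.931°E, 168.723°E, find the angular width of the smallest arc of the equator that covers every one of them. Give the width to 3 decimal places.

21.000°

Sort the longitudes: -179.069°, +159.931°, +168.723°.
Eastward gaps between consecutive values (wrapping around): 339.000°, 8.792°, 12.208°.
Largest gap = 339.000° ⇒ minimal covering band is its complement: 360° − 339.000° = 21.000°.
Band runs from +159.931° eastward to -179.069°, crossing the antimeridian.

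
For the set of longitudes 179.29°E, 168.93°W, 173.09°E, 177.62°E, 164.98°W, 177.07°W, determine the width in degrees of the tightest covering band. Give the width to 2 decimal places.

Sort the longitudes: -177.07°, -168.93°, -164.98°, +173.09°, +177.62°, +179.29°.
Eastward gaps between consecutive values (wrapping around): 8.14°, 3.95°, 338.07°, 4.53°, 1.67°, 3.64°.
Largest gap = 338.07° ⇒ minimal covering band is its complement: 360° − 338.07° = 21.93°.
Band runs from +173.09° eastward to -164.98°, crossing the antimeridian.

21.93°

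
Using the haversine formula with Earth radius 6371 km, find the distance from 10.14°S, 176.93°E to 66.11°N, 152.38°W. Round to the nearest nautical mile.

4775 nmi

Δλ = -152.38 − 176.93 = -329.31°; wrapped into (−180°, 180°]: 30.69°.
Δφ = 66.11 − -10.14 = 76.25°.
a = sin²(Δφ/2) + cos φ₁ · cos φ₂ · sin²(Δλ/2) = 0.409075.
c = 2·atan2(√a, √(1−a)) = 1.38793 rad → d = 6371·c ≈ 8842.49 km ≈ 4774.56 nmi.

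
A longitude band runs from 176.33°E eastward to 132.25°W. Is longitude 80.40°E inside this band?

Band width going east from +176.33° to -132.25°: ((-132.25 − 176.33) mod 360) = 51.42°.
Offset of +80.40° east of the west edge: ((80.40 − 176.33) mod 360) = 264.07°.
264.07° > 51.42° ⇒ outside.

No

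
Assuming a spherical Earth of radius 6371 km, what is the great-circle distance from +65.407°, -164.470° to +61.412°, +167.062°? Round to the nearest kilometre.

Δλ = 167.062 − -164.470 = 331.532°; wrapped into (−180°, 180°]: -28.468°.
Δφ = 61.412 − 65.407 = -3.995°.
a = sin²(Δφ/2) + cos φ₁ · cos φ₂ · sin²(Δλ/2) = 0.013255.
c = 2·atan2(√a, √(1−a)) = 0.23077 rad → d = 6371·c ≈ 1470.23 km.

1470 km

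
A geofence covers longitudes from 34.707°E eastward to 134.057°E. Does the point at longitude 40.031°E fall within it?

Yes

Band width going east from +34.707° to +134.057°: ((134.057 − 34.707) mod 360) = 99.350°.
Offset of +40.031° east of the west edge: ((40.031 − 34.707) mod 360) = 5.324°.
5.324° ≤ 99.350° ⇒ inside.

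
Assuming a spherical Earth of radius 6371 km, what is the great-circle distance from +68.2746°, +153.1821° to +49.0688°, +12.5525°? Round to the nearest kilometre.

6566 km

Δλ = 12.5525 − 153.1821 = -140.6296°.
Δφ = 49.0688 − 68.2746 = -19.2058°.
a = sin²(Δφ/2) + cos φ₁ · cos φ₂ · sin²(Δλ/2) = 0.242821.
c = 2·atan2(√a, √(1−a)) = 1.03054 rad → d = 6371·c ≈ 6565.56 km.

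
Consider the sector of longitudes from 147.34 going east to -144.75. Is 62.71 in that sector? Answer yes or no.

No

Band width going east from +147.34° to -144.75°: ((-144.75 − 147.34) mod 360) = 67.91°.
Offset of +62.71° east of the west edge: ((62.71 − 147.34) mod 360) = 275.37°.
275.37° > 67.91° ⇒ outside.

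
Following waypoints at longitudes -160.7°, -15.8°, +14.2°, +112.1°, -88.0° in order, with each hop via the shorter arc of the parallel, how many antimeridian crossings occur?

1

Leg 1: -160.7° → -15.8°, shortest Δλ = 144.9° (east) — does not cross 180°.
Leg 2: -15.8° → +14.2°, shortest Δλ = 30.0° (east) — does not cross 180°.
Leg 3: +14.2° → +112.1°, shortest Δλ = 97.9° (east) — does not cross 180°.
Leg 4: +112.1° → -88.0°, shortest Δλ = 159.9° (east) — crosses 180°.
Total crossings: 1.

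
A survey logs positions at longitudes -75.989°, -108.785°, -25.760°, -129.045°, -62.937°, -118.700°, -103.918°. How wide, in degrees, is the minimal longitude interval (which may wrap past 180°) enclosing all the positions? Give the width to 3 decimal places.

103.285°

Sort the longitudes: -129.045°, -118.700°, -108.785°, -103.918°, -75.989°, -62.937°, -25.760°.
Eastward gaps between consecutive values (wrapping around): 10.345°, 9.915°, 4.867°, 27.929°, 13.052°, 37.177°, 256.715°.
Largest gap = 256.715° ⇒ minimal covering band is its complement: 360° − 256.715° = 103.285°.
Band runs from -129.045° eastward to -25.760°.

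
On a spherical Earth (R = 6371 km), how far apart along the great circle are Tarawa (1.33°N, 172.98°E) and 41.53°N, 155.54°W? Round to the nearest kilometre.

Δλ = -155.54 − 172.98 = -328.52°; wrapped into (−180°, 180°]: 31.48°.
Δφ = 41.53 − 1.33 = 40.20°.
a = sin²(Δφ/2) + cos φ₁ · cos φ₂ · sin²(Δλ/2) = 0.173176.
c = 2·atan2(√a, √(1−a)) = 0.85840 rad → d = 6371·c ≈ 5468.88 km.

5469 km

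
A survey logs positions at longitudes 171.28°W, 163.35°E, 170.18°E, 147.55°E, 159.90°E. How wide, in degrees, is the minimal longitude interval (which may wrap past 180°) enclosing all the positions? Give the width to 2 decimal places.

Sort the longitudes: -171.28°, +147.55°, +159.90°, +163.35°, +170.18°.
Eastward gaps between consecutive values (wrapping around): 318.83°, 12.35°, 3.45°, 6.83°, 18.54°.
Largest gap = 318.83° ⇒ minimal covering band is its complement: 360° − 318.83° = 41.17°.
Band runs from +147.55° eastward to -171.28°, crossing the antimeridian.

41.17°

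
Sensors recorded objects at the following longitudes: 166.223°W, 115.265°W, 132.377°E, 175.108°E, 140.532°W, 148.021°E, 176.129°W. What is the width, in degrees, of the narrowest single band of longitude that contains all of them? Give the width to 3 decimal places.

Sort the longitudes: -176.129°, -166.223°, -140.532°, -115.265°, +132.377°, +148.021°, +175.108°.
Eastward gaps between consecutive values (wrapping around): 9.906°, 25.691°, 25.267°, 247.642°, 15.644°, 27.087°, 8.763°.
Largest gap = 247.642° ⇒ minimal covering band is its complement: 360° − 247.642° = 112.358°.
Band runs from +132.377° eastward to -115.265°, crossing the antimeridian.

112.358°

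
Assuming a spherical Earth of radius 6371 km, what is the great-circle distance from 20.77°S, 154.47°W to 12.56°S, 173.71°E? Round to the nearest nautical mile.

1892 nmi

Δλ = 173.71 − -154.47 = 328.18°; wrapped into (−180°, 180°]: -31.82°.
Δφ = -12.56 − -20.77 = 8.21°.
a = sin²(Δφ/2) + cos φ₁ · cos φ₂ · sin²(Δλ/2) = 0.073705.
c = 2·atan2(√a, √(1−a)) = 0.54987 rad → d = 6371·c ≈ 3503.25 km ≈ 1891.60 nmi.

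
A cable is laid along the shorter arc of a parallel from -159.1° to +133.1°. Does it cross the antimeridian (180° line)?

Yes

Naïve |133.1 − -159.1| = 292.2° > 180°, so the shorter arc goes the other way round — across 180°.
Signed shortest Δλ = ((133.1 − -159.1 + 180) mod 360) − 180 = -67.8°.
Going west by 67.8° from -159.1° passes through 180° before reaching +133.1°.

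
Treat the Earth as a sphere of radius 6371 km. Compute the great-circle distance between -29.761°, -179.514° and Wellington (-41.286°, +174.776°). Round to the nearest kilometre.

1381 km

Δλ = 174.776 − -179.514 = 354.290°; wrapped into (−180°, 180°]: -5.710°.
Δφ = -41.286 − -29.761 = -11.525°.
a = sin²(Δφ/2) + cos φ₁ · cos φ₂ · sin²(Δλ/2) = 0.011700.
c = 2·atan2(√a, √(1−a)) = 0.21675 rad → d = 6371·c ≈ 1380.93 km.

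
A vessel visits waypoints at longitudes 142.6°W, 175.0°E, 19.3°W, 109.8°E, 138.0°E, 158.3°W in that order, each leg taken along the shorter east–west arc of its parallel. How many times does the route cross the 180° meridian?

Leg 1: -142.6° → +175.0°, shortest Δλ = -42.4° (west) — crosses 180°.
Leg 2: +175.0° → -19.3°, shortest Δλ = 165.7° (east) — crosses 180°.
Leg 3: -19.3° → +109.8°, shortest Δλ = 129.1° (east) — does not cross 180°.
Leg 4: +109.8° → +138.0°, shortest Δλ = 28.2° (east) — does not cross 180°.
Leg 5: +138.0° → -158.3°, shortest Δλ = 63.7° (east) — crosses 180°.
Total crossings: 3.

3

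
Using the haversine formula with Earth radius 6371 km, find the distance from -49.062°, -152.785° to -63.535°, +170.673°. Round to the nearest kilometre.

2710 km

Δλ = 170.673 − -152.785 = 323.458°; wrapped into (−180°, 180°]: -36.542°.
Δφ = -63.535 − -49.062 = -14.473°.
a = sin²(Δφ/2) + cos φ₁ · cos φ₂ · sin²(Δλ/2) = 0.044569.
c = 2·atan2(√a, √(1−a)) = 0.42543 rad → d = 6371·c ≈ 2710.40 km.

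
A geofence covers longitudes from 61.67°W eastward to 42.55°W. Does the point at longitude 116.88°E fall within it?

No

Band width going east from -61.67° to -42.55°: ((-42.55 − -61.67) mod 360) = 19.12°.
Offset of +116.88° east of the west edge: ((116.88 − -61.67) mod 360) = 178.55°.
178.55° > 19.12° ⇒ outside.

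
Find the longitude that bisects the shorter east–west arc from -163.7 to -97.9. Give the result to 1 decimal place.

-130.8°

Signed shortest Δλ from -163.7° to -97.9° is +65.8°.
Midpoint longitude = -163.7° + (+65.8°)/2 = -163.7° + 32.9° = -130.8°.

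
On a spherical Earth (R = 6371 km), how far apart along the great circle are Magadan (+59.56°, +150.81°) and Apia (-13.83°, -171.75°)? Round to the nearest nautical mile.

4765 nmi

Δλ = -171.75 − 150.81 = -322.56°; wrapped into (−180°, 180°]: 37.44°.
Δφ = -13.83 − 59.56 = -73.39°.
a = sin²(Δφ/2) + cos φ₁ · cos φ₂ · sin²(Δλ/2) = 0.407745.
c = 2·atan2(√a, √(1−a)) = 1.38522 rad → d = 6371·c ≈ 8825.26 km ≈ 4765.26 nmi.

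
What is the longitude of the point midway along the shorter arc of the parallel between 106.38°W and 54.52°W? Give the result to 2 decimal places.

80.45°W

Signed shortest Δλ from -106.38° to -54.52° is +51.86°.
Midpoint longitude = -106.38° + (+51.86°)/2 = -106.38° + 25.93° = -80.45°.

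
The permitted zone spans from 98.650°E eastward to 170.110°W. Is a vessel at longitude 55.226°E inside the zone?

No

Band width going east from +98.650° to -170.110°: ((-170.110 − 98.650) mod 360) = 91.240°.
Offset of +55.226° east of the west edge: ((55.226 − 98.650) mod 360) = 316.576°.
316.576° > 91.240° ⇒ outside.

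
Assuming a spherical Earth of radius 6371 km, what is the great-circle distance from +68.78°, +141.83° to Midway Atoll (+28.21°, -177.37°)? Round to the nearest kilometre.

Δλ = -177.37 − 141.83 = -319.20°; wrapped into (−180°, 180°]: 40.80°.
Δφ = 28.21 − 68.78 = -40.57°.
a = sin²(Δφ/2) + cos φ₁ · cos φ₂ · sin²(Δλ/2) = 0.158948.
c = 2·atan2(√a, √(1−a)) = 0.82016 rad → d = 6371·c ≈ 5225.24 km.

5225 km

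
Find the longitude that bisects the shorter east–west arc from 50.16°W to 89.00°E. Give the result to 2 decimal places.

19.42°E

Signed shortest Δλ from -50.16° to +89.00° is +139.16°.
Midpoint longitude = -50.16° + (+139.16°)/2 = -50.16° + 69.58° = +19.42°.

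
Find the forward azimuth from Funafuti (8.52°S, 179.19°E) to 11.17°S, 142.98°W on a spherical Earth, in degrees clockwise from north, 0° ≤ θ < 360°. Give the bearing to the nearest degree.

Δλ = -142.98 − 179.19 = -322.17°; wrapped into (−180°, 180°]: 37.83°.
θ = atan2( sin Δλ · cos φ₂ , cos φ₁ · sin φ₂ − sin φ₁ · cos φ₂ · cos Δλ )
  = atan2(0.60170, -0.07678) = 97.272° → normalised to [0°, 360°): 97.272°.

97°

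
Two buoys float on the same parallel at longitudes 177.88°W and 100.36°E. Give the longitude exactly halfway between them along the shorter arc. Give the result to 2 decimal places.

141.24°E

Signed shortest Δλ from -177.88° to +100.36° is -81.76°.
Midpoint longitude = -177.88° + (-81.76°)/2 = -177.88° − 40.88° = -218.76°.
Normalise into (−180°, 180°]: +141.24°.
(The naïve average (-177.88 + +100.36)/2 = -38.76° is on the wrong side of the globe.)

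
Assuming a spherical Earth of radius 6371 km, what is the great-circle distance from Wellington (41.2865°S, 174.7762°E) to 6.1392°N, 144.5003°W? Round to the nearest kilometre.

Δλ = -144.5003 − 174.7762 = -319.2765°; wrapped into (−180°, 180°]: 40.7235°.
Δφ = 6.1392 − -41.2865 = 47.4257°.
a = sin²(Δφ/2) + cos φ₁ · cos φ₂ · sin²(Δλ/2) = 0.252177.
c = 2·atan2(√a, √(1−a)) = 1.05222 rad → d = 6371·c ≈ 6703.68 km.

6704 km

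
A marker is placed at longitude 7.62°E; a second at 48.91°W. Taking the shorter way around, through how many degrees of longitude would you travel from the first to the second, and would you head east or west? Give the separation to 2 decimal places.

Raw difference: -48.91 − 7.62 = -56.53°.
Normalise into (−180°, 180°]: -56.53° stays -56.53°.
Negative ⇒ the second point lies to the west; separation 56.53°.

56.53° west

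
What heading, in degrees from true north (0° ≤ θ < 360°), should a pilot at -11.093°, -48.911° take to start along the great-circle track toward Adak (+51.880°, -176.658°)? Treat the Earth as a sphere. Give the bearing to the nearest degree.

325°

Δλ = -176.658 − -48.911 = -127.747°.
θ = atan2( sin Δλ · cos φ₂ , cos φ₁ · sin φ₂ − sin φ₁ · cos φ₂ · cos Δλ )
  = atan2(-0.48812, 0.69931) = -34.915° → normalised to [0°, 360°): 325.085°.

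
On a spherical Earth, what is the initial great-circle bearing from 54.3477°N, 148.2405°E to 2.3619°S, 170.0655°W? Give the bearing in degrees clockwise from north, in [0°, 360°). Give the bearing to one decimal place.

Δλ = -170.0655 − 148.2405 = -318.3060°; wrapped into (−180°, 180°]: 41.6940°.
θ = atan2( sin Δλ · cos φ₂ , cos φ₁ · sin φ₂ − sin φ₁ · cos φ₂ · cos Δλ )
  = atan2(0.66459, -0.63026) = 133.481° → normalised to [0°, 360°): 133.481°.

133.5°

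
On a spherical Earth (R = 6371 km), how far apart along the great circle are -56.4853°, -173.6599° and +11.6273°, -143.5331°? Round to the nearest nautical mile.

Δλ = -143.5331 − -173.6599 = 30.1268°.
Δφ = 11.6273 − -56.4853 = 68.1126°.
a = sin²(Δφ/2) + cos φ₁ · cos φ₂ · sin²(Δλ/2) = 0.350136.
c = 2·atan2(√a, √(1−a)) = 1.26639 rad → d = 6371·c ≈ 8068.16 km ≈ 4356.46 nmi.

4356 nmi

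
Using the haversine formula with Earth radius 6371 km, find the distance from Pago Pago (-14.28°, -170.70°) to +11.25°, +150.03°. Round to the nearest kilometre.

5176 km

Δλ = 150.03 − -170.70 = 320.73°; wrapped into (−180°, 180°]: -39.27°.
Δφ = 11.25 − -14.28 = 25.53°.
a = sin²(Δφ/2) + cos φ₁ · cos φ₂ · sin²(Δλ/2) = 0.156143.
c = 2·atan2(√a, √(1−a)) = 0.81246 rad → d = 6371·c ≈ 5176.19 km.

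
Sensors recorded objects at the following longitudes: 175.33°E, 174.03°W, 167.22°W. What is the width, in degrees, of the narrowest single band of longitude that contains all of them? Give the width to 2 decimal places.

Sort the longitudes: -174.03°, -167.22°, +175.33°.
Eastward gaps between consecutive values (wrapping around): 6.81°, 342.55°, 10.64°.
Largest gap = 342.55° ⇒ minimal covering band is its complement: 360° − 342.55° = 17.45°.
Band runs from +175.33° eastward to -167.22°, crossing the antimeridian.

17.45°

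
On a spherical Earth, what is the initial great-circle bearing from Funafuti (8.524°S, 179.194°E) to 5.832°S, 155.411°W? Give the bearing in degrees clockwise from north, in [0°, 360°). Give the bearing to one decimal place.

Δλ = -155.411 − 179.194 = -334.605°; wrapped into (−180°, 180°]: 25.395°.
θ = atan2( sin Δλ · cos φ₂ , cos φ₁ · sin φ₂ − sin φ₁ · cos φ₂ · cos Δλ )
  = atan2(0.42664, 0.03272) = 85.615° → normalised to [0°, 360°): 85.615°.

85.6°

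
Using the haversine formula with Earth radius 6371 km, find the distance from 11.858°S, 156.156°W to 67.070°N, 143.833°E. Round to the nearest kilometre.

Δλ = 143.833 − -156.156 = 299.989°; wrapped into (−180°, 180°]: -60.011°.
Δφ = 67.070 − -11.858 = 78.928°.
a = sin²(Δφ/2) + cos φ₁ · cos φ₂ · sin²(Δλ/2) = 0.499333.
c = 2·atan2(√a, √(1−a)) = 1.56946 rad → d = 6371·c ≈ 9999.05 km.

9999 km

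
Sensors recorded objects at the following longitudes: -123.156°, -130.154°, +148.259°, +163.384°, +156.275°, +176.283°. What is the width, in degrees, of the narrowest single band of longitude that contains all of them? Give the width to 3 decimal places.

88.585°

Sort the longitudes: -130.154°, -123.156°, +148.259°, +156.275°, +163.384°, +176.283°.
Eastward gaps between consecutive values (wrapping around): 6.998°, 271.415°, 8.016°, 7.109°, 12.899°, 53.563°.
Largest gap = 271.415° ⇒ minimal covering band is its complement: 360° − 271.415° = 88.585°.
Band runs from +148.259° eastward to -123.156°, crossing the antimeridian.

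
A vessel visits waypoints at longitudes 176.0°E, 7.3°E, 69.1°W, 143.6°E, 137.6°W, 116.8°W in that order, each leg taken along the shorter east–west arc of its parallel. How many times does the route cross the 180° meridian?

2

Leg 1: +176.0° → +7.3°, shortest Δλ = -168.7° (west) — does not cross 180°.
Leg 2: +7.3° → -69.1°, shortest Δλ = -76.4° (west) — does not cross 180°.
Leg 3: -69.1° → +143.6°, shortest Δλ = -147.3° (west) — crosses 180°.
Leg 4: +143.6° → -137.6°, shortest Δλ = 78.8° (east) — crosses 180°.
Leg 5: -137.6° → -116.8°, shortest Δλ = 20.8° (east) — does not cross 180°.
Total crossings: 2.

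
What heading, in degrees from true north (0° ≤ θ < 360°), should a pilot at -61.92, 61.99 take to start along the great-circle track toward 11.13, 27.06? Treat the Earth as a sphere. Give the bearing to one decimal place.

324.9°

Δλ = 27.06 − 61.99 = -34.93°.
θ = atan2( sin Δλ · cos φ₂ , cos φ₁ · sin φ₂ − sin φ₁ · cos φ₂ · cos Δλ )
  = atan2(-0.56181, 0.80061) = -35.058° → normalised to [0°, 360°): 324.942°.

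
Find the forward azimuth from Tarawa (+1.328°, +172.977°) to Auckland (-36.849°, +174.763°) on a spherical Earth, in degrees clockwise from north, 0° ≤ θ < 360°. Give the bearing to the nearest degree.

178°

Δλ = 174.763 − 172.977 = 1.786°.
θ = atan2( sin Δλ · cos φ₂ , cos φ₁ · sin φ₂ − sin φ₁ · cos φ₂ · cos Δλ )
  = atan2(0.02494, -0.61808) = 177.689° → normalised to [0°, 360°): 177.689°.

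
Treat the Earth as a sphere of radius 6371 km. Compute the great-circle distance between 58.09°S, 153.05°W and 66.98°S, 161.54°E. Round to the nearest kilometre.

Δλ = 161.54 − -153.05 = 314.59°; wrapped into (−180°, 180°]: -45.41°.
Δφ = -66.98 − -58.09 = -8.89°.
a = sin²(Δφ/2) + cos φ₁ · cos φ₂ · sin²(Δλ/2) = 0.036803.
c = 2·atan2(√a, √(1−a)) = 0.38607 rad → d = 6371·c ≈ 2459.67 km.

2460 km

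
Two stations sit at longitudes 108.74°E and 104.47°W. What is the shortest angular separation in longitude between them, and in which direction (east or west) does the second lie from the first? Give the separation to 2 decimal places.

146.79° east

Raw difference: -104.47 − 108.74 = -213.21°.
Normalise into (−180°, 180°]: -213.21° + 360° = 146.79°.
Positive ⇒ the second point lies to the east; separation 146.79°.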